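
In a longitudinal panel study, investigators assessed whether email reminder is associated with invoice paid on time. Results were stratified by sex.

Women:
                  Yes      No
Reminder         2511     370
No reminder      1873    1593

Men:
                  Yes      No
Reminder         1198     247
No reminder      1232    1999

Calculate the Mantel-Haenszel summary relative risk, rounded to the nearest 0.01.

1.79

RR_MH = Σ(aᵢ·n₀ᵢ/nᵢ) / Σ(cᵢ·n₁ᵢ/nᵢ), with n₁ᵢ = aᵢ+bᵢ (exposed), n₀ᵢ = cᵢ+dᵢ (unexposed), nᵢ = n₁ᵢ+n₀ᵢ.
Stratum 1 (Women): n₁ = 2881, n₀ = 3466, n = 6347; a·n₀/n = 2511·3466/6347 = 1371.2188; c·n₁/n = 1873·2881/6347 = 850.1832
Stratum 2 (Men): n₁ = 1445, n₀ = 3231, n = 4676; a·n₀/n = 1198·3231/4676 = 827.7883; c·n₁/n = 1232·1445/4676 = 380.7186
RR_MH = (1371.2188 + 827.7883) / (850.1832 + 380.7186) = 2199.0071 / 1230.9018 = 1.78650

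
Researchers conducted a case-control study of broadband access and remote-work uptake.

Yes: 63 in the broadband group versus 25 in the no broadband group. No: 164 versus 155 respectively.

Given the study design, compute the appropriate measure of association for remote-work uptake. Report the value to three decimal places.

From the description: a = 63, b = 164, c = 25, d = 155.
This is a case-control study: participants were sampled on outcome status, so risks in the source population cannot be estimated directly — relative risk is not valid here. The odds ratio is the appropriate measure.
OR = (a·d)/(b·c) = (63 × 155) / (164 × 25) = 9765 / 4100 = 2.38171

2.382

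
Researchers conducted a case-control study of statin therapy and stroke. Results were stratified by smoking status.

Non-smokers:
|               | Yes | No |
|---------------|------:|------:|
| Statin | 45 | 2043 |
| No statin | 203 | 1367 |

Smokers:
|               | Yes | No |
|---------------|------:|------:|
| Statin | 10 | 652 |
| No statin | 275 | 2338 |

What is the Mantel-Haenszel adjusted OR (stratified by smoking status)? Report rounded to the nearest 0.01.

0.14

OR_MH = Σ(aᵢdᵢ/nᵢ) / Σ(bᵢcᵢ/nᵢ), where nᵢ is the stratum total.
Stratum 1 (Non-smokers): n = 3658; a·d/n = 45·1367/3658 = 16.8166; b·c/n = 2043·203/3658 = 113.3759
Stratum 2 (Smokers): n = 3275; a·d/n = 10·2338/3275 = 7.1389; b·c/n = 652·275/3275 = 54.7481
OR_MH = (16.8166 + 7.1389) / (113.3759 + 54.7481) = 23.9555 / 168.1240 = 0.14249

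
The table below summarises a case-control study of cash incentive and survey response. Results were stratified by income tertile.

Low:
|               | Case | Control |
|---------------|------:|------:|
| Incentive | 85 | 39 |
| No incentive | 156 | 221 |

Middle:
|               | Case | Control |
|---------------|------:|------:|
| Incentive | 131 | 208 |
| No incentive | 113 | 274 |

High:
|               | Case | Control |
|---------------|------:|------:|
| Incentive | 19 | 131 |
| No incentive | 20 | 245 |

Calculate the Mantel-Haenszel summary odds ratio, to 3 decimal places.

OR_MH = Σ(aᵢdᵢ/nᵢ) / Σ(bᵢcᵢ/nᵢ), where nᵢ is the stratum total.
Stratum 1 (Low): n = 501; a·d/n = 85·221/501 = 37.4950; b·c/n = 39·156/501 = 12.1437
Stratum 2 (Middle): n = 726; a·d/n = 131·274/726 = 49.4408; b·c/n = 208·113/726 = 32.3747
Stratum 3 (High): n = 415; a·d/n = 19·245/415 = 11.2169; b·c/n = 131·20/415 = 6.3133
OR_MH = (37.4950 + 49.4408 + 11.2169) / (12.1437 + 32.3747 + 6.3133) = 98.1526 / 50.8316 = 1.93094

1.931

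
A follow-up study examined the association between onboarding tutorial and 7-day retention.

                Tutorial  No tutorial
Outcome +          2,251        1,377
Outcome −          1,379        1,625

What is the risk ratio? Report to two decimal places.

Reading the table with exposure as columns: a = 2251 (Tutorial, case), b = 1379 (Tutorial, non-case), c = 1377 (No tutorial, case), d = 1625.
Risk in exposed = 2251/3630 = 0.62011; risk in unexposed = 1377/3002 = 0.45869.
RR = 0.62011 / 0.45869 = 1.35190
The risk among the exposed is 1.35 times that among the unexposed.

1.35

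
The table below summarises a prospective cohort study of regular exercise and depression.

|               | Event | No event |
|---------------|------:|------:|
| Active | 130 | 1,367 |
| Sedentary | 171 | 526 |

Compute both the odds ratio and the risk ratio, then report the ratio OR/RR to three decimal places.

Cells: a = 130, b = 1367, c = 171, d = 526.
OR = (130·526)/(1367·171) = 68380/233757 = 0.29253
Risk in exposed = 130/1497 = 0.08684; risk in unexposed = 171/697 = 0.24534; RR = 0.35396
OR/RR = 0.29253 / 0.35396 = 0.82643
The outcome is not rare, so the OR lies further from 1 than the RR.

0.826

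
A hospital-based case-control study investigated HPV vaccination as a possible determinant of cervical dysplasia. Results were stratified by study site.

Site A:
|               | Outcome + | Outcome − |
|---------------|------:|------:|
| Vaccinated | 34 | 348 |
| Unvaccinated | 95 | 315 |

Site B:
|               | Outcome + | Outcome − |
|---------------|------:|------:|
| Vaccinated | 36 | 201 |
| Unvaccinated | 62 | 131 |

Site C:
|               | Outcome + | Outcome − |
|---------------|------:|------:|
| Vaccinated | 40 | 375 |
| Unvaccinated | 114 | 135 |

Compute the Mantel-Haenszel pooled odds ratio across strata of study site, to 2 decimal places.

OR_MH = Σ(aᵢdᵢ/nᵢ) / Σ(bᵢcᵢ/nᵢ), where nᵢ is the stratum total.
Stratum 1 (Site A): n = 792; a·d/n = 34·315/792 = 13.5227; b·c/n = 348·95/792 = 41.7424
Stratum 2 (Site B): n = 430; a·d/n = 36·131/430 = 10.9674; b·c/n = 201·62/430 = 28.9814
Stratum 3 (Site C): n = 664; a·d/n = 40·135/664 = 8.1325; b·c/n = 375·114/664 = 64.3825
OR_MH = (13.5227 + 10.9674 + 8.1325) / (41.7424 + 28.9814 + 64.3825) = 32.6227 / 135.1063 = 0.24146

0.24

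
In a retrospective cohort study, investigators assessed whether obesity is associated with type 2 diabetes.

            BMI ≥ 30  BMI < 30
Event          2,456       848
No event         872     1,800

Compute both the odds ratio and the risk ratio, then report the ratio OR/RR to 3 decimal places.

Reading the table with exposure as columns: a = 2456 (BMI ≥ 30, case), b = 872 (BMI ≥ 30, non-case), c = 848 (BMI < 30, case), d = 1800.
OR = (2456·1800)/(872·848) = 4420800/739456 = 5.97845
Risk in exposed = 2456/3328 = 0.73798; risk in unexposed = 848/2648 = 0.32024; RR = 2.30445
OR/RR = 5.97845 / 2.30445 = 2.59431
The outcome is not rare, so the OR lies further from 1 than the RR.

2.594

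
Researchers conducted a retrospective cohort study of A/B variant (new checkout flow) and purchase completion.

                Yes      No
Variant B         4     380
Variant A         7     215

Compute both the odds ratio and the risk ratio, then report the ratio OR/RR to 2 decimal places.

Cells: a = 4, b = 380, c = 7, d = 215.
OR = (4·215)/(380·7) = 860/2660 = 0.32331
Risk in exposed = 4/384 = 0.01042; risk in unexposed = 7/222 = 0.03153; RR = 0.33036
OR/RR = 0.32331 / 0.33036 = 0.97866
The outcome is rare in both groups, so OR ≈ RR (ratio near 1).

0.98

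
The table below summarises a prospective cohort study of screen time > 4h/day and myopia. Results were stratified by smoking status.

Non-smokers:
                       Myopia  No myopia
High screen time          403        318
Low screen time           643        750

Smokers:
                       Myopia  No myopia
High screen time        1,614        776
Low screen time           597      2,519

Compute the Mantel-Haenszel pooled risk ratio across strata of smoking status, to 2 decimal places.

2.46

RR_MH = Σ(aᵢ·n₀ᵢ/nᵢ) / Σ(cᵢ·n₁ᵢ/nᵢ), with n₁ᵢ = aᵢ+bᵢ (exposed), n₀ᵢ = cᵢ+dᵢ (unexposed), nᵢ = n₁ᵢ+n₀ᵢ.
Stratum 1 (Non-smokers): n₁ = 721, n₀ = 1393, n = 2114; a·n₀/n = 403·1393/2114 = 265.5530; c·n₁/n = 643·721/2114 = 219.3013
Stratum 2 (Smokers): n₁ = 2390, n₀ = 3116, n = 5506; a·n₀/n = 1614·3116/5506 = 913.4079; c·n₁/n = 597·2390/5506 = 259.1409
RR_MH = (265.5530 + 913.4079) / (219.3013 + 259.1409) = 1178.9609 / 478.4423 = 2.46417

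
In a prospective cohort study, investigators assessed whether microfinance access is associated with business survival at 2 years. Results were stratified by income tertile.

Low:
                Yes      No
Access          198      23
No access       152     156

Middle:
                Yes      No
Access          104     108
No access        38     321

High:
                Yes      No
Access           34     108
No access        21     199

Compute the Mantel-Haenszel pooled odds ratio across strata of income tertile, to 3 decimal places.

6.757

OR_MH = Σ(aᵢdᵢ/nᵢ) / Σ(bᵢcᵢ/nᵢ), where nᵢ is the stratum total.
Stratum 1 (Low): n = 529; a·d/n = 198·156/529 = 58.3894; b·c/n = 23·152/529 = 6.6087
Stratum 2 (Middle): n = 571; a·d/n = 104·321/571 = 58.4658; b·c/n = 108·38/571 = 7.1874
Stratum 3 (High): n = 362; a·d/n = 34·199/362 = 18.6906; b·c/n = 108·21/362 = 6.2652
OR_MH = (58.3894 + 58.4658 + 18.6906) / (6.6087 + 7.1874 + 6.2652) = 135.5459 / 20.0613 = 6.75659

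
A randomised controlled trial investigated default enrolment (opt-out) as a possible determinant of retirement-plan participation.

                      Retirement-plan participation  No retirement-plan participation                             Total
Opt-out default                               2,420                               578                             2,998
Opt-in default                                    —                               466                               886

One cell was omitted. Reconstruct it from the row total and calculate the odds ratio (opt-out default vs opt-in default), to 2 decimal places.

The missing cell is in the unexposed row: 886 − 466 = 420.
So a = 2420, b = 578, c = 420, d = 466.
OR = (a·d)/(b·c) = (2420 × 466) / (578 × 420) = 1127720 / 242760 = 4.64541

4.65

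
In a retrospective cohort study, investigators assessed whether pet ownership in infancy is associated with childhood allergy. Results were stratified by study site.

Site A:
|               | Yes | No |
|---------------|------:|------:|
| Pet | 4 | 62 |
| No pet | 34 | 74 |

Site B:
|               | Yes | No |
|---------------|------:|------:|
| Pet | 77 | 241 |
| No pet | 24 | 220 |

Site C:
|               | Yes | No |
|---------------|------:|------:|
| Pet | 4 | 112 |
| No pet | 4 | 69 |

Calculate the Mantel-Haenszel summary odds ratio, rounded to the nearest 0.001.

1.344

OR_MH = Σ(aᵢdᵢ/nᵢ) / Σ(bᵢcᵢ/nᵢ), where nᵢ is the stratum total.
Stratum 1 (Site A): n = 174; a·d/n = 4·74/174 = 1.7011; b·c/n = 62·34/174 = 12.1149
Stratum 2 (Site B): n = 562; a·d/n = 77·220/562 = 30.1423; b·c/n = 241·24/562 = 10.2918
Stratum 3 (Site C): n = 189; a·d/n = 4·69/189 = 1.4603; b·c/n = 112·4/189 = 2.3704
OR_MH = (1.7011 + 30.1423 + 1.4603) / (12.1149 + 10.2918 + 2.3704) = 33.3038 / 24.7771 = 1.34414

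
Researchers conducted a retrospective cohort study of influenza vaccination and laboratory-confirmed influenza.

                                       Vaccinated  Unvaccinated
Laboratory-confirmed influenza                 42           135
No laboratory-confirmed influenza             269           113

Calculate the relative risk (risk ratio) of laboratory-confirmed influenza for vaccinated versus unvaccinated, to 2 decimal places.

Reading the table with exposure as columns: a = 42 (Vaccinated, case), b = 269 (Vaccinated, non-case), c = 135 (Unvaccinated, case), d = 113.
Risk in exposed = 42/311 = 0.13505; risk in unexposed = 135/248 = 0.54435.
RR = 0.13505 / 0.54435 = 0.24809
The risk is 75% lower among the exposed than among the unexposed.

0.25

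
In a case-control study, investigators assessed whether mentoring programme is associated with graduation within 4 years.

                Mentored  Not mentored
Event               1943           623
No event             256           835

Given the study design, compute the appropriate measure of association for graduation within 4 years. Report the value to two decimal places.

Reading the table with exposure as columns: a = 1943 (Mentored, case), b = 256 (Mentored, non-case), c = 623 (Not mentored, case), d = 835.
This is a case-control study: participants were sampled on outcome status, so risks in the source population cannot be estimated directly — relative risk is not valid here. The odds ratio is the appropriate measure.
OR = (a·d)/(b·c) = (1943 × 835) / (256 × 623) = 1622405 / 159488 = 10.17258

10.17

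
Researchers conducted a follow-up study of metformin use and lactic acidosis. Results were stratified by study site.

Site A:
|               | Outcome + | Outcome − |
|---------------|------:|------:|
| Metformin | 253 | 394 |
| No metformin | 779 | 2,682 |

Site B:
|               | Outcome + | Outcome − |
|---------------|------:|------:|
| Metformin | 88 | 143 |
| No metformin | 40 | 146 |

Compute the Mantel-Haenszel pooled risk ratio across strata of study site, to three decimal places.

1.743

RR_MH = Σ(aᵢ·n₀ᵢ/nᵢ) / Σ(cᵢ·n₁ᵢ/nᵢ), with n₁ᵢ = aᵢ+bᵢ (exposed), n₀ᵢ = cᵢ+dᵢ (unexposed), nᵢ = n₁ᵢ+n₀ᵢ.
Stratum 1 (Site A): n₁ = 647, n₀ = 3461, n = 4108; a·n₀/n = 253·3461/4108 = 213.1531; c·n₁/n = 779·647/4108 = 122.6906
Stratum 2 (Site B): n₁ = 231, n₀ = 186, n = 417; a·n₀/n = 88·186/417 = 39.2518; c·n₁/n = 40·231/417 = 22.1583
RR_MH = (213.1531 + 39.2518) / (122.6906 + 22.1583) = 252.4049 / 144.8489 = 1.74254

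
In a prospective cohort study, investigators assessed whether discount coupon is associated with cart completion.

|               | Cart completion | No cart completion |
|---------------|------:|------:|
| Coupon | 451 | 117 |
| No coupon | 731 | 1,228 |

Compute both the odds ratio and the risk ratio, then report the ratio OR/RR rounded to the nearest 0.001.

Cells: a = 451, b = 117, c = 731, d = 1228.
OR = (451·1228)/(117·731) = 553828/85527 = 6.47548
Risk in exposed = 451/568 = 0.79401; risk in unexposed = 731/1959 = 0.37315; RR = 2.12787
OR/RR = 6.47548 / 2.12787 = 3.04317
The outcome is not rare, so the OR lies further from 1 than the RR.

3.043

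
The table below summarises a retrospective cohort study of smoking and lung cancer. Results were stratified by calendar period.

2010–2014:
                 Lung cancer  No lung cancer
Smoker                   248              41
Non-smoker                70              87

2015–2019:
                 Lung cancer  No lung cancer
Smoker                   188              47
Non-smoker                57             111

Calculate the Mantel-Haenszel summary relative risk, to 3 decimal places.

2.108

RR_MH = Σ(aᵢ·n₀ᵢ/nᵢ) / Σ(cᵢ·n₁ᵢ/nᵢ), with n₁ᵢ = aᵢ+bᵢ (exposed), n₀ᵢ = cᵢ+dᵢ (unexposed), nᵢ = n₁ᵢ+n₀ᵢ.
Stratum 1 (2010–2014): n₁ = 289, n₀ = 157, n = 446; a·n₀/n = 248·157/446 = 87.3004; c·n₁/n = 70·289/446 = 45.3587
Stratum 2 (2015–2019): n₁ = 235, n₀ = 168, n = 403; a·n₀/n = 188·168/403 = 78.3722; c·n₁/n = 57·235/403 = 33.2382
RR_MH = (87.3004 + 78.3722) / (45.3587 + 33.2382) = 165.6727 / 78.5970 = 2.10788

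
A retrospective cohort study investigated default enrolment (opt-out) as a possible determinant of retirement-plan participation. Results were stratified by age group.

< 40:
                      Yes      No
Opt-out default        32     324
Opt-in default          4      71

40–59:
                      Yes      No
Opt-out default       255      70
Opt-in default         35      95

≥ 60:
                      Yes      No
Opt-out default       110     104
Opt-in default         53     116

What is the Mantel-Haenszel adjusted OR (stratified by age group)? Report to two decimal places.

OR_MH = Σ(aᵢdᵢ/nᵢ) / Σ(bᵢcᵢ/nᵢ), where nᵢ is the stratum total.
Stratum 1 (< 40): n = 431; a·d/n = 32·71/431 = 5.2715; b·c/n = 324·4/431 = 3.0070
Stratum 2 (40–59): n = 455; a·d/n = 255·95/455 = 53.2418; b·c/n = 70·35/455 = 5.3846
Stratum 3 (≥ 60): n = 383; a·d/n = 110·116/383 = 33.3159; b·c/n = 104·53/383 = 14.3916
OR_MH = (5.2715 + 53.2418 + 33.3159) / (3.0070 + 5.3846 + 14.3916) = 91.8291 / 22.7832 = 4.03056

4.03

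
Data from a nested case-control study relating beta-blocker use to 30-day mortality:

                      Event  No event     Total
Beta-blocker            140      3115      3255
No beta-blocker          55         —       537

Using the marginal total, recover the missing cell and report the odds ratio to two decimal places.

0.39

The missing cell is in the unexposed row: 537 − 55 = 482.
So a = 140, b = 3115, c = 55, d = 482.
OR = (a·d)/(b·c) = (140 × 482) / (3115 × 55) = 67480 / 171325 = 0.39387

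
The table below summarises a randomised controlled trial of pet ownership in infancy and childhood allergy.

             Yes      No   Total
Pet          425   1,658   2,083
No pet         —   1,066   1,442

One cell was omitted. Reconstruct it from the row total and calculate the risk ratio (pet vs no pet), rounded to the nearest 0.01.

0.78

The missing cell is in the unexposed row: 1442 − 1066 = 376.
So a = 425, b = 1658, c = 376, d = 1066.
RR = [a/(a+b)] / [c/(c+d)] = (425/2083) / (376/1442) = 0.20403/0.26075 = 0.78249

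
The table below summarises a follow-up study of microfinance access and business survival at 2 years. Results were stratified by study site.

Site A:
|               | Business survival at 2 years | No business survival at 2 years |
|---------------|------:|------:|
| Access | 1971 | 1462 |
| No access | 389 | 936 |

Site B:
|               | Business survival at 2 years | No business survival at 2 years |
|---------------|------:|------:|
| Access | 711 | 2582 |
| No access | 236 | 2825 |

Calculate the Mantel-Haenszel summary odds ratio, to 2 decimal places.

3.27

OR_MH = Σ(aᵢdᵢ/nᵢ) / Σ(bᵢcᵢ/nᵢ), where nᵢ is the stratum total.
Stratum 1 (Site A): n = 4758; a·d/n = 1971·936/4758 = 387.7377; b·c/n = 1462·389/4758 = 119.5288
Stratum 2 (Site B): n = 6354; a·d/n = 711·2825/6354 = 316.1119; b·c/n = 2582·236/6354 = 95.9005
OR_MH = (387.7377 + 316.1119) / (119.5288 + 95.9005) = 703.8496 / 215.4293 = 3.26719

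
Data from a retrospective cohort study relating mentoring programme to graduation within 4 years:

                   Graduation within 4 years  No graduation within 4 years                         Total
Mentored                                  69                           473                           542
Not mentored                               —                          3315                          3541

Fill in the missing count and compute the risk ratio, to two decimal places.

The missing cell is in the unexposed row: 3541 − 3315 = 226.
So a = 69, b = 473, c = 226, d = 3315.
RR = [a/(a+b)] / [c/(c+d)] = (69/542) / (226/3541) = 0.12731/0.06382 = 1.99465

1.99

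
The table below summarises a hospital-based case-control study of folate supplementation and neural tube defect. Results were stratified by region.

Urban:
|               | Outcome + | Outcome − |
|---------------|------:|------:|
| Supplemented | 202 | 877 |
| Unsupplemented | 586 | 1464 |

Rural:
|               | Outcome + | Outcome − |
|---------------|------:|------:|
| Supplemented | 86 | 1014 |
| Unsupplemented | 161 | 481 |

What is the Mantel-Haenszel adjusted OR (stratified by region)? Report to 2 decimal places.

0.46

OR_MH = Σ(aᵢdᵢ/nᵢ) / Σ(bᵢcᵢ/nᵢ), where nᵢ is the stratum total.
Stratum 1 (Urban): n = 3129; a·d/n = 202·1464/3129 = 94.5120; b·c/n = 877·586/3129 = 164.2448
Stratum 2 (Rural): n = 1742; a·d/n = 86·481/1742 = 23.7463; b·c/n = 1014·161/1742 = 93.7164
OR_MH = (94.5120 + 23.7463) / (164.2448 + 93.7164) = 118.2583 / 257.9612 = 0.45843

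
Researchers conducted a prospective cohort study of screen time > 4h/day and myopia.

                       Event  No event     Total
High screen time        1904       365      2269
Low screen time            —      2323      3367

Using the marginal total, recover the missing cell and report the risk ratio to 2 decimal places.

2.71

The missing cell is in the unexposed row: 3367 − 2323 = 1044.
So a = 1904, b = 365, c = 1044, d = 2323.
RR = [a/(a+b)] / [c/(c+d)] = (1904/2269) / (1044/3367) = 0.83914/0.31007 = 2.70629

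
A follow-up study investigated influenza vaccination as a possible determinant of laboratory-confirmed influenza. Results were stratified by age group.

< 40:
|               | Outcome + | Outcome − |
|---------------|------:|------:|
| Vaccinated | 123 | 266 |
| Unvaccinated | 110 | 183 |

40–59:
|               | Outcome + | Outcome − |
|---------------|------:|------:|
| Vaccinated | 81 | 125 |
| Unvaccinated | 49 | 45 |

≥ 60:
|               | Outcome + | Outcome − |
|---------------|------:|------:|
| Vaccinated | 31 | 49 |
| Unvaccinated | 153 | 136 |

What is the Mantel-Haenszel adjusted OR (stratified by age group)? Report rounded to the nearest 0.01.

0.68

OR_MH = Σ(aᵢdᵢ/nᵢ) / Σ(bᵢcᵢ/nᵢ), where nᵢ is the stratum total.
Stratum 1 (< 40): n = 682; a·d/n = 123·183/682 = 33.0044; b·c/n = 266·110/682 = 42.9032
Stratum 2 (40–59): n = 300; a·d/n = 81·45/300 = 12.1500; b·c/n = 125·49/300 = 20.4167
Stratum 3 (≥ 60): n = 369; a·d/n = 31·136/369 = 11.4255; b·c/n = 49·153/369 = 20.3171
OR_MH = (33.0044 + 12.1500 + 11.4255) / (42.9032 + 20.4167 + 20.3171) = 56.5799 / 83.6370 = 0.67649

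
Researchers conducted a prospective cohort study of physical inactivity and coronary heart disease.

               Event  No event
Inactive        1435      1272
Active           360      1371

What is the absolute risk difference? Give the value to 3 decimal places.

Cells: a = 1435, b = 1272, c = 360, d = 1371.
Risk in exposed = 1435/2707 = 0.530107; risk in unexposed = 360/1731 = 0.207972.
Risk difference = 0.530107 − 0.207972 = 0.322135

0.322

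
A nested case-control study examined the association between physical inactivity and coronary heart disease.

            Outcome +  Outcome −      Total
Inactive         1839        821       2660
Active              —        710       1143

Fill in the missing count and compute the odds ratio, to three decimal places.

3.673

The missing cell is in the unexposed row: 1143 − 710 = 433.
So a = 1839, b = 821, c = 433, d = 710.
OR = (a·d)/(b·c) = (1839 × 710) / (821 × 433) = 1305690 / 355493 = 3.67290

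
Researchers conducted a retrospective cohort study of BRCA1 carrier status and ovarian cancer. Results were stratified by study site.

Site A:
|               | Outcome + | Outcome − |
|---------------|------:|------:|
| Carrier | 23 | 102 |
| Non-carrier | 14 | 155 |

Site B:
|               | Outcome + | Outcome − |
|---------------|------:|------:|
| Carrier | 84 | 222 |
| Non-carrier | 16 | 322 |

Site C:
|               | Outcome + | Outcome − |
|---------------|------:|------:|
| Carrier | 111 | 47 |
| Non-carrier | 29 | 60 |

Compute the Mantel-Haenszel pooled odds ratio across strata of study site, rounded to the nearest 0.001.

OR_MH = Σ(aᵢdᵢ/nᵢ) / Σ(bᵢcᵢ/nᵢ), where nᵢ is the stratum total.
Stratum 1 (Site A): n = 294; a·d/n = 23·155/294 = 12.1259; b·c/n = 102·14/294 = 4.8571
Stratum 2 (Site B): n = 644; a·d/n = 84·322/644 = 42.0000; b·c/n = 222·16/644 = 5.5155
Stratum 3 (Site C): n = 247; a·d/n = 111·60/247 = 26.9636; b·c/n = 47·29/247 = 5.5182
OR_MH = (12.1259 + 42.0000 + 26.9636) / (4.8571 + 5.5155 + 5.5182) = 81.0894 / 15.8909 = 5.10289

5.103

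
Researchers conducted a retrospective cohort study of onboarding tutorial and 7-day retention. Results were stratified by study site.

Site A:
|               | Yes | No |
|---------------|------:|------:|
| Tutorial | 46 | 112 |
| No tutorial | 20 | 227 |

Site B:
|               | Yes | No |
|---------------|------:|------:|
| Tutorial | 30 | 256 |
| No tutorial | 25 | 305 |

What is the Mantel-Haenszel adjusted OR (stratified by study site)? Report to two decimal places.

2.55

OR_MH = Σ(aᵢdᵢ/nᵢ) / Σ(bᵢcᵢ/nᵢ), where nᵢ is the stratum total.
Stratum 1 (Site A): n = 405; a·d/n = 46·227/405 = 25.7827; b·c/n = 112·20/405 = 5.5309
Stratum 2 (Site B): n = 616; a·d/n = 30·305/616 = 14.8539; b·c/n = 256·25/616 = 10.3896
OR_MH = (25.7827 + 14.8539) / (5.5309 + 10.3896) = 40.6366 / 15.9205 = 2.55247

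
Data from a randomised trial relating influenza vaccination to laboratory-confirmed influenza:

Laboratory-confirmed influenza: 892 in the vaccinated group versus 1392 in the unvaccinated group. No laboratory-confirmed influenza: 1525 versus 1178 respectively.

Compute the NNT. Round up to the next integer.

Risk in treated group = 892/2417 = 0.36905; risk in control = 1392/2570 = 0.54163.
Absolute risk reduction = 0.54163 − 0.36905 = 0.17258
NNT = 1 / ARR = 1 / 0.17258 = 5.794 → round up → 6

6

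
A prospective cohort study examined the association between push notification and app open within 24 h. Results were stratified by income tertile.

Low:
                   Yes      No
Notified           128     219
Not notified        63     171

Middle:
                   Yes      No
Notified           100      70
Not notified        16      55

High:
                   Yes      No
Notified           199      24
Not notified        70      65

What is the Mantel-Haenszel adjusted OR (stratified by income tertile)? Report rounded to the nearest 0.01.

2.92

OR_MH = Σ(aᵢdᵢ/nᵢ) / Σ(bᵢcᵢ/nᵢ), where nᵢ is the stratum total.
Stratum 1 (Low): n = 581; a·d/n = 128·171/581 = 37.6730; b·c/n = 219·63/581 = 23.7470
Stratum 2 (Middle): n = 241; a·d/n = 100·55/241 = 22.8216; b·c/n = 70·16/241 = 4.6473
Stratum 3 (High): n = 358; a·d/n = 199·65/358 = 36.1313; b·c/n = 24·70/358 = 4.6927
OR_MH = (37.6730 + 22.8216 + 36.1313) / (23.7470 + 4.6473 + 4.6927) = 96.6258 / 33.0870 = 2.92035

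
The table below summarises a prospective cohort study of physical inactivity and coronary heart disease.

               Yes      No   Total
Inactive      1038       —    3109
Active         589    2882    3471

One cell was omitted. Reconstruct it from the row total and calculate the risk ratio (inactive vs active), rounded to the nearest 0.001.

The missing cell is in the exposed row: 3109 − 1038 = 2071.
So a = 1038, b = 2071, c = 589, d = 2882.
RR = [a/(a+b)] / [c/(c+d)] = (1038/3109) / (589/3471) = 0.33387/0.16969 = 1.96751

1.968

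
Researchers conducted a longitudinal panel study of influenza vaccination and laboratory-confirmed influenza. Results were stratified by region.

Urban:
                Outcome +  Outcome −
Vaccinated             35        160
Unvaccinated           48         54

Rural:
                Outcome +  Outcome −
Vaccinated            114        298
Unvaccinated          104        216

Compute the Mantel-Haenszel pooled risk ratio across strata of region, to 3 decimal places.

RR_MH = Σ(aᵢ·n₀ᵢ/nᵢ) / Σ(cᵢ·n₁ᵢ/nᵢ), with n₁ᵢ = aᵢ+bᵢ (exposed), n₀ᵢ = cᵢ+dᵢ (unexposed), nᵢ = n₁ᵢ+n₀ᵢ.
Stratum 1 (Urban): n₁ = 195, n₀ = 102, n = 297; a·n₀/n = 35·102/297 = 12.0202; c·n₁/n = 48·195/297 = 31.5152
Stratum 2 (Rural): n₁ = 412, n₀ = 320, n = 732; a·n₀/n = 114·320/732 = 49.8361; c·n₁/n = 104·412/732 = 58.5355
RR_MH = (12.0202 + 49.8361) / (31.5152 + 58.5355) = 61.8563 / 90.0507 = 0.68691

0.687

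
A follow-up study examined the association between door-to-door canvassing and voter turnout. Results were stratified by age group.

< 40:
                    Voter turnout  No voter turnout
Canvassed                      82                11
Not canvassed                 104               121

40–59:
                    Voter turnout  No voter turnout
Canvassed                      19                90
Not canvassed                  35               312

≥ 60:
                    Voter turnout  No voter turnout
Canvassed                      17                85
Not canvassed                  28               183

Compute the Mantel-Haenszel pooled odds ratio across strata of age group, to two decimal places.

OR_MH = Σ(aᵢdᵢ/nᵢ) / Σ(bᵢcᵢ/nᵢ), where nᵢ is the stratum total.
Stratum 1 (< 40): n = 318; a·d/n = 82·121/318 = 31.2013; b·c/n = 11·104/318 = 3.5975
Stratum 2 (40–59): n = 456; a·d/n = 19·312/456 = 13.0000; b·c/n = 90·35/456 = 6.9079
Stratum 3 (≥ 60): n = 313; a·d/n = 17·183/313 = 9.9393; b·c/n = 85·28/313 = 7.6038
OR_MH = (31.2013 + 13.0000 + 9.9393) / (3.5975 + 6.9079 + 7.6038) = 54.1406 / 18.1092 = 2.98967

2.99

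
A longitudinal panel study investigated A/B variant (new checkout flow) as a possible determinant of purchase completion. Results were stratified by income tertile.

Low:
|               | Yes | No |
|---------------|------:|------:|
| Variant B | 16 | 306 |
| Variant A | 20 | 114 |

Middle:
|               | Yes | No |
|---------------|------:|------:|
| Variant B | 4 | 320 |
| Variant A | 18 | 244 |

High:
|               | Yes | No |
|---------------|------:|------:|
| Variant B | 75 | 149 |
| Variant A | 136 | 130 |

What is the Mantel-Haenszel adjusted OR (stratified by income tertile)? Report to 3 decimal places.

0.396

OR_MH = Σ(aᵢdᵢ/nᵢ) / Σ(bᵢcᵢ/nᵢ), where nᵢ is the stratum total.
Stratum 1 (Low): n = 456; a·d/n = 16·114/456 = 4.0000; b·c/n = 306·20/456 = 13.4211
Stratum 2 (Middle): n = 586; a·d/n = 4·244/586 = 1.6655; b·c/n = 320·18/586 = 9.8294
Stratum 3 (High): n = 490; a·d/n = 75·130/490 = 19.8980; b·c/n = 149·136/490 = 41.3551
OR_MH = (4.0000 + 1.6655 + 19.8980) / (13.4211 + 9.8294 + 41.3551) = 25.5635 / 64.6055 = 0.39569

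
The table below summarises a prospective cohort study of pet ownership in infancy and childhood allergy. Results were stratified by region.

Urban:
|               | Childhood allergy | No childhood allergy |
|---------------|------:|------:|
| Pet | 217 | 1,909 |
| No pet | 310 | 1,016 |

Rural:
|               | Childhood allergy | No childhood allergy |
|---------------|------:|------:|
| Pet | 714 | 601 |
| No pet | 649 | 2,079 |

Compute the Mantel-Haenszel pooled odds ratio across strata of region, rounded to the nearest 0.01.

OR_MH = Σ(aᵢdᵢ/nᵢ) / Σ(bᵢcᵢ/nᵢ), where nᵢ is the stratum total.
Stratum 1 (Urban): n = 3452; a·d/n = 217·1016/3452 = 63.8679; b·c/n = 1909·310/3452 = 171.4340
Stratum 2 (Rural): n = 4043; a·d/n = 714·2079/4043 = 367.1546; b·c/n = 601·649/4043 = 96.4751
OR_MH = (63.8679 + 367.1546) / (171.4340 + 96.4751) = 431.0225 / 267.9091 = 1.60884

1.61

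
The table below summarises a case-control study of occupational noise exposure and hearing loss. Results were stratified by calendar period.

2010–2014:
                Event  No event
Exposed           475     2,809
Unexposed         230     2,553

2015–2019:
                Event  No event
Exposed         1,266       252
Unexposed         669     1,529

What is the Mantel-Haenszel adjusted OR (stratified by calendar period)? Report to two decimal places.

OR_MH = Σ(aᵢdᵢ/nᵢ) / Σ(bᵢcᵢ/nᵢ), where nᵢ is the stratum total.
Stratum 1 (2010–2014): n = 6067; a·d/n = 475·2553/6067 = 199.8805; b·c/n = 2809·230/6067 = 106.4892
Stratum 2 (2015–2019): n = 3716; a·d/n = 1266·1529/3716 = 520.9133; b·c/n = 252·669/3716 = 45.3681
OR_MH = (199.8805 + 520.9133) / (106.4892 + 45.3681) = 720.7938 / 151.8573 = 4.74652

4.75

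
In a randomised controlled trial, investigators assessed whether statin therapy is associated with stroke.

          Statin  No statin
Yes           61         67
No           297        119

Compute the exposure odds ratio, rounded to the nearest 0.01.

0.36

Reading the table with exposure as columns: a = 61 (Statin, case), b = 297 (Statin, non-case), c = 67 (No statin, case), d = 119.
OR = (a·d)/(b·c) = (61 × 119) / (297 × 67) = 7259 / 19899 = 0.36479
Exposure is associated with lower odds of stroke (OR = 0.36 < 1).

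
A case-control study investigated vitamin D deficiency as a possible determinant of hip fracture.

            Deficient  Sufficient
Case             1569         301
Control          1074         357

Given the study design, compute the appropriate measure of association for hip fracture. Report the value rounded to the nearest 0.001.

Reading the table with exposure as columns: a = 1569 (Deficient, case), b = 1074 (Deficient, non-case), c = 301 (Sufficient, case), d = 357.
This is a case-control study: participants were sampled on outcome status, so risks in the source population cannot be estimated directly — relative risk is not valid here. The odds ratio is the appropriate measure.
OR = (a·d)/(b·c) = (1569 × 357) / (1074 × 301) = 560133 / 323274 = 1.73269

1.733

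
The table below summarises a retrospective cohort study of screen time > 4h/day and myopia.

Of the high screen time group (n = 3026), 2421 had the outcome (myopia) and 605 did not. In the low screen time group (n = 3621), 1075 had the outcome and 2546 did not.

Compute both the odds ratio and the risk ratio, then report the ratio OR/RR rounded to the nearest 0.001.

3.517

From the description: a = 2421, b = 605, c = 1075, d = 2546.
OR = (2421·2546)/(605·1075) = 6163866/650375 = 9.47740
Risk in exposed = 2421/3026 = 0.80007; risk in unexposed = 1075/3621 = 0.29688; RR = 2.69492
OR/RR = 9.47740 / 2.69492 = 3.51677
The outcome is not rare, so the OR lies further from 1 than the RR.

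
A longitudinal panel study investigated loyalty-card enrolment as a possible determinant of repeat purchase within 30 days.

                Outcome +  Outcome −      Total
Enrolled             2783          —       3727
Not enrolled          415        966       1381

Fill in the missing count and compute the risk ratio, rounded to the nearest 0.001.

2.485

The missing cell is in the exposed row: 3727 − 2783 = 944.
So a = 2783, b = 944, c = 415, d = 966.
RR = [a/(a+b)] / [c/(c+d)] = (2783/3727) / (415/1381) = 0.74671/0.30051 = 2.48485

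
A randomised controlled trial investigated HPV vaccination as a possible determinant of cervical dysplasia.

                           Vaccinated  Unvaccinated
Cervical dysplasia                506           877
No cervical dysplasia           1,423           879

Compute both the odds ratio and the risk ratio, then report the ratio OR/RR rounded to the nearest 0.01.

0.68

Reading the table with exposure as columns: a = 506 (Vaccinated, case), b = 1423 (Vaccinated, non-case), c = 877 (Unvaccinated, case), d = 879.
OR = (506·879)/(1423·877) = 444774/1247971 = 0.35640
Risk in exposed = 506/1929 = 0.26231; risk in unexposed = 877/1756 = 0.49943; RR = 0.52522
OR/RR = 0.35640 / 0.52522 = 0.67857
The outcome is not rare, so the OR lies further from 1 than the RR.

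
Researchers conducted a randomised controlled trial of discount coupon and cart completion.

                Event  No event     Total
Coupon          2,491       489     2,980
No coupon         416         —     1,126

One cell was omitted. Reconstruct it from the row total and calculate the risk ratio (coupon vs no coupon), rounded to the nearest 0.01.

2.26

The missing cell is in the unexposed row: 1126 − 416 = 710.
So a = 2491, b = 489, c = 416, d = 710.
RR = [a/(a+b)] / [c/(c+d)] = (2491/2980) / (416/1126) = 0.83591/0.36945 = 2.26257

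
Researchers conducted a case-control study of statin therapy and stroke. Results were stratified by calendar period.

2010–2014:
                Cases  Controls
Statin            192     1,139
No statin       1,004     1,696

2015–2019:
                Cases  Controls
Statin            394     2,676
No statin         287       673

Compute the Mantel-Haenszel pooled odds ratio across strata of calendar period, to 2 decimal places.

OR_MH = Σ(aᵢdᵢ/nᵢ) / Σ(bᵢcᵢ/nᵢ), where nᵢ is the stratum total.
Stratum 1 (2010–2014): n = 4031; a·d/n = 192·1696/4031 = 80.7819; b·c/n = 1139·1004/4031 = 283.6904
Stratum 2 (2015–2019): n = 4030; a·d/n = 394·673/4030 = 65.7970; b·c/n = 2676·287/4030 = 190.5737
OR_MH = (80.7819 + 65.7970) / (283.6904 + 190.5737) = 146.5790 / 474.2641 = 0.30907

0.31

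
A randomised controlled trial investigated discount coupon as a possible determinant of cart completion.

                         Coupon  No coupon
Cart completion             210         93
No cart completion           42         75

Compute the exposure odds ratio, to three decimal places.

4.032

Reading the table with exposure as columns: a = 210 (Coupon, case), b = 42 (Coupon, non-case), c = 93 (No coupon, case), d = 75.
OR = (a·d)/(b·c) = (210 × 75) / (42 × 93) = 15750 / 3906 = 4.03226
The odds of cart completion are about 4.03 times as high in the coupon group.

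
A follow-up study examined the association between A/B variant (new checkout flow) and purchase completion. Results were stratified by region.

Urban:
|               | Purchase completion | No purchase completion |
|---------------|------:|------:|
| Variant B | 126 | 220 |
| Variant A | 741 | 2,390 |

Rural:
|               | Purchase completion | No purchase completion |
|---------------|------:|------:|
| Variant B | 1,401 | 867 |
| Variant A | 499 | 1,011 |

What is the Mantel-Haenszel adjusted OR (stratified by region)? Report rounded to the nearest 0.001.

2.859

OR_MH = Σ(aᵢdᵢ/nᵢ) / Σ(bᵢcᵢ/nᵢ), where nᵢ is the stratum total.
Stratum 1 (Urban): n = 3477; a·d/n = 126·2390/3477 = 86.6091; b·c/n = 220·741/3477 = 46.8852
Stratum 2 (Rural): n = 3778; a·d/n = 1401·1011/3778 = 374.9103; b·c/n = 867·499/3778 = 114.5138
OR_MH = (86.6091 + 374.9103) / (46.8852 + 114.5138) = 461.5194 / 161.3990 = 2.85949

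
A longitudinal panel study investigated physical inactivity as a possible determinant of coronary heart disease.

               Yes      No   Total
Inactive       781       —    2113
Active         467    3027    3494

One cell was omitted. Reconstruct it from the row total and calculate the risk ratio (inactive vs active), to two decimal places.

2.77

The missing cell is in the exposed row: 2113 − 781 = 1332.
So a = 781, b = 1332, c = 467, d = 3027.
RR = [a/(a+b)] / [c/(c+d)] = (781/2113) / (467/3494) = 0.36962/0.13366 = 2.76540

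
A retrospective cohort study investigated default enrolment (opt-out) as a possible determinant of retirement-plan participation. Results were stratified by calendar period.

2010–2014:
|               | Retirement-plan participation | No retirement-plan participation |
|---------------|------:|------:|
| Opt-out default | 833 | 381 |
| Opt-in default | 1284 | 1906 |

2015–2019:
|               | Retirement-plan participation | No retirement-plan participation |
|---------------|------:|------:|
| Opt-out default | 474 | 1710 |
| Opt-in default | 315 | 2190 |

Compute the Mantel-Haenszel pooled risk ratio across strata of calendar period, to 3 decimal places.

RR_MH = Σ(aᵢ·n₀ᵢ/nᵢ) / Σ(cᵢ·n₁ᵢ/nᵢ), with n₁ᵢ = aᵢ+bᵢ (exposed), n₀ᵢ = cᵢ+dᵢ (unexposed), nᵢ = n₁ᵢ+n₀ᵢ.
Stratum 1 (2010–2014): n₁ = 1214, n₀ = 3190, n = 4404; a·n₀/n = 833·3190/4404 = 603.3765; c·n₁/n = 1284·1214/4404 = 353.9455
Stratum 2 (2015–2019): n₁ = 2184, n₀ = 2505, n = 4689; a·n₀/n = 474·2505/4689 = 253.2246; c·n₁/n = 315·2184/4689 = 146.7179
RR_MH = (603.3765 + 253.2246) / (353.9455 + 146.7179) = 856.6010 / 500.6634 = 1.71093

1.711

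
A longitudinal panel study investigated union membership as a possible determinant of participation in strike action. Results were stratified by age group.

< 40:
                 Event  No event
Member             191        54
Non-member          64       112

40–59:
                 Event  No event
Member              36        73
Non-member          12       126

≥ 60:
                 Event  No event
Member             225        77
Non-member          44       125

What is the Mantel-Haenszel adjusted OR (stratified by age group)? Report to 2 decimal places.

6.80

OR_MH = Σ(aᵢdᵢ/nᵢ) / Σ(bᵢcᵢ/nᵢ), where nᵢ is the stratum total.
Stratum 1 (< 40): n = 421; a·d/n = 191·112/421 = 50.8124; b·c/n = 54·64/421 = 8.2090
Stratum 2 (40–59): n = 247; a·d/n = 36·126/247 = 18.3644; b·c/n = 73·12/247 = 3.5466
Stratum 3 (≥ 60): n = 471; a·d/n = 225·125/471 = 59.7134; b·c/n = 77·44/471 = 7.1932
OR_MH = (50.8124 + 18.3644 + 59.7134) / (8.2090 + 3.5466 + 7.1932) = 128.8901 / 18.9488 = 6.80202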